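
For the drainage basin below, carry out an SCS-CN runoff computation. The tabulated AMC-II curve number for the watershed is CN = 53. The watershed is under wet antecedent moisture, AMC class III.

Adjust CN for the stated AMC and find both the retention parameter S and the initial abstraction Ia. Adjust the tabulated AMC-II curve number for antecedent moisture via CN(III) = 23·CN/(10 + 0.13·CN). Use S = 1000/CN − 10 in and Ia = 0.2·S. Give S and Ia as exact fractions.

CN(III) from CN(II)=53: (23·53)/(10 + 0.13·53) = 121900/1689 ≈ 72.173
S = 1000/(121900/1689) − 10 = 4700/1219 in ≈ 3.856 in
Initial abstraction Ia = S/5 = (4700/1219)/5 = 940/1219 ≈ 0.771 in

S = 4700/1219 in ≈ 3.856 in; Ia = 940/1219 in ≈ 0.771 in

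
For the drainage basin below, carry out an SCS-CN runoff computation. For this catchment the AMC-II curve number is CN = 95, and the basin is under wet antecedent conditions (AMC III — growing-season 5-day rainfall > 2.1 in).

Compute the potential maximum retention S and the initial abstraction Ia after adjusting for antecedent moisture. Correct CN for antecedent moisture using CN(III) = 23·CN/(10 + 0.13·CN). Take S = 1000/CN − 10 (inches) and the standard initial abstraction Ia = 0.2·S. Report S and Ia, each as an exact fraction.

S = 100/437 in ≈ 0.229 in; Ia = 20/437 in ≈ 0.046 in

CN(III) from CN(II)=95: (23·95)/(10 + 0.13·95) = 43700/447 ≈ 97.763
Max retention: S = 1000/(43700/447) − 10 = 100/437 in (≈ 0.229 in)
Initial abstraction Ia = S/5 = (100/437)/5 = 20/437 ≈ 0.046 in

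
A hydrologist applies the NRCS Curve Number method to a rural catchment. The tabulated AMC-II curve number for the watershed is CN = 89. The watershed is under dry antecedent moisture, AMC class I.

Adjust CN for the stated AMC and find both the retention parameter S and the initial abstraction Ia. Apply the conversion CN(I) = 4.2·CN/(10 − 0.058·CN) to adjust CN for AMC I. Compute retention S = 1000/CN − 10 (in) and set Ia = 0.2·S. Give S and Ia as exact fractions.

Adjust CN=89 to AMC I: 4.2·89/(10 − 0.058·89) → (1869/5) ÷ (2419/500) = 186900/2419 ≈ 77.263
S = 1000/(186900/2419) − 10 = 5500/1869 in ≈ 2.943 in
Initial abstraction Ia = S/5 = (5500/1869)/5 = 1100/1869 ≈ 0.589 in

S = 5500/1869 in ≈ 2.943 in; Ia = 1100/1869 in ≈ 0.589 in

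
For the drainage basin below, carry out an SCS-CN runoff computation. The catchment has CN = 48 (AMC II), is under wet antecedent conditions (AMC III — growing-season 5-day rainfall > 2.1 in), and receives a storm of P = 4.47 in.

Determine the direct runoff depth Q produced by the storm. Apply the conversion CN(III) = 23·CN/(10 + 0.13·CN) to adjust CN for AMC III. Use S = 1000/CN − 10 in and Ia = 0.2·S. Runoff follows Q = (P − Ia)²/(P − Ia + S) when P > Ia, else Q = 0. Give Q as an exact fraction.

CN(III) from CN(II)=48: (23·48)/(10 + 0.13·48) = 13800/203 ≈ 67.980
Retention S: 1000/CN − 10 with CN=67.980 → S = 325/69 ≈ 4.710 in
Ia = 0.2S: 0.2·4.710 = 0.942 in (exactly 65/69)
Excess rainfall: 4.470 − 0.942 = 3.528 in; P > Ia so Q > 0
Q = (24343/6900)²/((24343/6900) + 325/69) = (592581649/47610000)/(56843/6900) = 592581649/392216700 in ≈ 1.511 in

Q = 592581649/392216700 in ≈ 1.511 in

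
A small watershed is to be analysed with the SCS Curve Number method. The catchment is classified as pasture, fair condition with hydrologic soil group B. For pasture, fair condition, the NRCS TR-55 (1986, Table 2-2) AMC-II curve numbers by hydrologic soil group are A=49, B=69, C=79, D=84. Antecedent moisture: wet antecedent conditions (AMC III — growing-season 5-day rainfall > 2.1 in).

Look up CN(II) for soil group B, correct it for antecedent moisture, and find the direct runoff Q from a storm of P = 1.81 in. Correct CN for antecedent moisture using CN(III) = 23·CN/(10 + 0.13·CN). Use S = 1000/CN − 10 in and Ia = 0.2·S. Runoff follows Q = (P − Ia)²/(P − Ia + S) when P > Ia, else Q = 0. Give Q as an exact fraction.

Q = 50736211009/84943698900 in ≈ 0.597 in

NRCS table: pasture, fair condition, soil group B → CN(II) = 69
Wet (AMC III): CN(III) = 23·69/(10 + 0.13·69) = 1587/(1897/100) = 158700/1897 ≈ 83.658
Retention S: 1000/CN − 10 with CN=83.658 → S = 3100/1587 ≈ 1.953 in
Initial abstraction Ia = S/5 = (3100/1587)/5 = 620/1587 ≈ 0.391 in
Since P=1.810 > Ia=0.391: effective rainfall P−Ia = 225247/158700 in
Q = (225247/158700)²/((225247/158700) + 3100/1587) = (50736211009/25185690000)/(535247/158700) = 50736211009/84943698900 in ≈ 0.597 in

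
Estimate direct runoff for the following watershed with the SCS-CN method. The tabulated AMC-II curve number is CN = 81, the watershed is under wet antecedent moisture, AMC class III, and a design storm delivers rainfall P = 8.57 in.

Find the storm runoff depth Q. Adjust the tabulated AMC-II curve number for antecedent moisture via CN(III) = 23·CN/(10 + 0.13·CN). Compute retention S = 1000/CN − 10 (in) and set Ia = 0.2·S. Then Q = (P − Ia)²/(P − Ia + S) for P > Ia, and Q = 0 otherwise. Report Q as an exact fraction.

Wet (AMC III): CN(III) = 23·81/(10 + 0.13·81) = 1863/(2053/100) = 186300/2053 ≈ 90.745
Max retention: S = 1000/(186300/2053) − 10 = 1900/1863 in (≈ 1.020 in)
Initial abstraction Ia = S/5 = (1900/1863)/5 = 380/1863 ≈ 0.204 in
Since P=8.570 > Ia=0.204: effective rainfall P−Ia = 1558591/186300 in
Runoff Q = (P−Ia)²/(P−Ia+S) = (8.366)²/(8.366+1.020) = 2429205905281/325762503300 ≈ 7.457 in

Q = 2429205905281/325762503300 in ≈ 7.457 in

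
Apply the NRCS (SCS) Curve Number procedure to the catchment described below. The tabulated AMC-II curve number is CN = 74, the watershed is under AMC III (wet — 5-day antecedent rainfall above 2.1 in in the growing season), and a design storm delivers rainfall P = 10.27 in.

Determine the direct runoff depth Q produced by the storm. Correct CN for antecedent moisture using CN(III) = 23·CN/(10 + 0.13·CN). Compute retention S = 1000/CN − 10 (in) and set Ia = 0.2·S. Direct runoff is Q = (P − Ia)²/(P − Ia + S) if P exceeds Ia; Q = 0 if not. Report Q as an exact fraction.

CN(III) from CN(II)=74: (23·74)/(10 + 0.13·74) = 85100/981 ≈ 86.748
Max retention: S = 1000/(85100/981) − 10 = 1300/851 in (≈ 1.528 in)
Initial abstraction Ia = S/5 = (1300/851)/5 = 260/851 ≈ 0.306 in
P − Ia = 10.270 − 0.306 = 847977/85100 ≈ 9.964 in (> 0, runoff occurs)
Runoff Q = (P−Ia)²/(P−Ia+S) = (9.964)²/(9.964+1.528) = 55312691733/6401987900 ≈ 8.640 in

Q = 55312691733/6401987900 in ≈ 8.640 in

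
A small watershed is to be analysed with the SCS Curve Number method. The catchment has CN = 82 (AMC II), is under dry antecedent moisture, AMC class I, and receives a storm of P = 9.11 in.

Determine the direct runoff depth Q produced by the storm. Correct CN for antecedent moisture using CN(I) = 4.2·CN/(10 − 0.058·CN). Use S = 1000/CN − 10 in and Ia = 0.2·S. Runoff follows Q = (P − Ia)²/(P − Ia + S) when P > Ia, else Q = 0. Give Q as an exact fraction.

CN(I) from CN(II)=82: (4.2·82)/(10 − 0.058·82) = 28700/437 ≈ 65.675
S = 1000/(28700/437) − 10 = 1500/287 in ≈ 5.226 in
Ia = 0.2·(1500/287) = 300/287 in ≈ 1.045 in
P − Ia = 9.110 − 1.045 = 231457/28700 ≈ 8.065 in (> 0, runoff occurs)
Q = (231457/28700)²/((231457/28700) + 1500/287) = (53572342849/823690000)/(381457/28700) = 53572342849/10947815900 in ≈ 4.893 in

Q = 53572342849/10947815900 in ≈ 4.893 in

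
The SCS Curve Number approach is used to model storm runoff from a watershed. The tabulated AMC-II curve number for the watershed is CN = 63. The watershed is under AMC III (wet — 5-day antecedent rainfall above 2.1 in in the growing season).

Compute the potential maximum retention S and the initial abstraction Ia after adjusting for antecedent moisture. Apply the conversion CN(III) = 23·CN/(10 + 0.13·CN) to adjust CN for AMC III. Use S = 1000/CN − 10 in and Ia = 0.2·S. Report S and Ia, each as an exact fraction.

S = 3700/1449 in ≈ 2.553 in; Ia = 740/1449 in ≈ 0.511 in

Wet (AMC III): CN(III) = 23·63/(10 + 0.13·63) = 1449/(1819/100) = 144900/1819 ≈ 79.659
S = 1000/(144900/1819) − 10 = 3700/1449 in ≈ 2.553 in
Ia = 0.2·(3700/1449) = 740/1449 in ≈ 0.511 in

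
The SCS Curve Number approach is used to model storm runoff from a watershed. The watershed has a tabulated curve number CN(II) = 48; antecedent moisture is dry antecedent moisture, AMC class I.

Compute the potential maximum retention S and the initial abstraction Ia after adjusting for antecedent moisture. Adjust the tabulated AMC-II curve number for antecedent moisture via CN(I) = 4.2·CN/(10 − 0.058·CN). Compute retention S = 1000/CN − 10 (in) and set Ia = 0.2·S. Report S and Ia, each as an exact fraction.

CN(I) from CN(II)=48: (4.2·48)/(10 − 0.058·48) = 12600/451 ≈ 27.938
Retention S: 1000/CN − 10 with CN=27.938 → S = 1625/63 ≈ 25.794 in
Ia = 0.2·(1625/63) = 325/63 in ≈ 5.159 in

S = 1625/63 in ≈ 25.794 in; Ia = 325/63 in ≈ 5.159 in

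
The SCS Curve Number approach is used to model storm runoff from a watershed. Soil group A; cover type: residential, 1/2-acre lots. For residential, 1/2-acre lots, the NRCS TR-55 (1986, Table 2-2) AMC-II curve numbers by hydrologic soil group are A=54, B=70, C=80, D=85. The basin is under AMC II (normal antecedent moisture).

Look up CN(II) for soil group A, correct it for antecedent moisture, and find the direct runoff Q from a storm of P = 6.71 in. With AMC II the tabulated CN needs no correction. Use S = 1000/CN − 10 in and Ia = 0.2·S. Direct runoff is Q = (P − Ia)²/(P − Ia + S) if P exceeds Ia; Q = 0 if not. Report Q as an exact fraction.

Q = 182709289/98595900 in ≈ 1.853 in

NRCS table: residential, 1/2-acre lots, soil group A → CN(II) = 54
Average conditions: CN = 54 (no AMC adjustment).
Max retention: S = 1000/54 − 10 = 230/27 in (≈ 8.519 in)
Initial abstraction Ia = S/5 = (230/27)/5 = 46/27 ≈ 1.704 in
Since P=6.710 > Ia=1.704: effective rainfall P−Ia = 13517/2700 in
Runoff Q = (P−Ia)²/(P−Ia+S) = (5.006)²/(5.006+8.519) = 182709289/98595900 ≈ 1.853 in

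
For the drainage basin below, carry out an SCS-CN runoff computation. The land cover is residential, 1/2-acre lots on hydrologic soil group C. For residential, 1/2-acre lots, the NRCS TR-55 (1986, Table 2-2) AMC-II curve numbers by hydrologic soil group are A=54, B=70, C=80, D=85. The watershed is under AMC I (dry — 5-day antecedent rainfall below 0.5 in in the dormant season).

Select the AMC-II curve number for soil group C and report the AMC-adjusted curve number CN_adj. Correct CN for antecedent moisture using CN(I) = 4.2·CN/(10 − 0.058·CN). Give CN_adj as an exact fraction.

NRCS table: residential, 1/2-acre lots, soil group C → CN(II) = 80
CN(I) from CN(II)=80: (4.2·80)/(10 − 0.058·80) = 4200/67 ≈ 62.687

CN_adj = 4200/67 ≈ 62.687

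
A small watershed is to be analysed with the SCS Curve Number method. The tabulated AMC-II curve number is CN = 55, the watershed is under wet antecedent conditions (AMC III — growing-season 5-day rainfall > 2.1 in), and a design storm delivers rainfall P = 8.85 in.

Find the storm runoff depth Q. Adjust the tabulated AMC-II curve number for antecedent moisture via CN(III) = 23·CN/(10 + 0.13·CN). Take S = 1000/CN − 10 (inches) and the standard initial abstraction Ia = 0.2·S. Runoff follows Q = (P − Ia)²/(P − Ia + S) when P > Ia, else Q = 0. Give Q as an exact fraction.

CN(III) from CN(II)=55: (23·55)/(10 + 0.13·55) = 25300/343 ≈ 73.761
S = 1000/(25300/343) − 10 = 900/253 in ≈ 3.557 in
Ia = 0.2·(900/253) = 180/253 in ≈ 0.711 in
Since P=8.850 > Ia=0.711: effective rainfall P−Ia = 41181/5060 in
Q = (41181/5060)²/((41181/5060) + 900/253) = (1695874761/25603600)/(59181/5060) = 565291587/99818620 in ≈ 5.663 in

Q = 565291587/99818620 in ≈ 5.663 in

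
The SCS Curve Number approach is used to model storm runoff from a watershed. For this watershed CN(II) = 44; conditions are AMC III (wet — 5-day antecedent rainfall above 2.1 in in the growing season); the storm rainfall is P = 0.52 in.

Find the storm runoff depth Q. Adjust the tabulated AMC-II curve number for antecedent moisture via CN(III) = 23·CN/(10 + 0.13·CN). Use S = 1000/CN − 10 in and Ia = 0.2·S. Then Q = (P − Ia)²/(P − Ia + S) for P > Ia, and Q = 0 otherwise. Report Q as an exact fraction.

Q = 0 in ≈ 0.000 in

Adjust CN=44 to AMC III: 23·44/(10 + 0.13·44) → 1012 ÷ (393/25) = 25300/393 ≈ 64.377
Max retention: S = 1000/(25300/393) − 10 = 1400/253 in (≈ 5.534 in)
Ia = 0.2S: 0.2·5.534 = 1.107 in (exactly 280/253)
P = 0.520 ≤ Ia = 1.107 in: entire storm abstracted, Q = 0.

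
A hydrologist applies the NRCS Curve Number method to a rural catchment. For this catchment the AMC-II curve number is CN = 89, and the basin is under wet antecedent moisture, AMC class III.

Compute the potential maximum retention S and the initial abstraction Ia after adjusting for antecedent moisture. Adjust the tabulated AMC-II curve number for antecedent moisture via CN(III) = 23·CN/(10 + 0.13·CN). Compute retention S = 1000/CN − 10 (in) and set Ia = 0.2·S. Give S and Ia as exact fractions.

S = 1100/2047 in ≈ 0.537 in; Ia = 220/2047 in ≈ 0.107 in

CN(III) from CN(II)=89: (23·89)/(10 + 0.13·89) = 204700/2157 ≈ 94.900
Max retention: S = 1000/(204700/2157) − 10 = 1100/2047 in (≈ 0.537 in)
Ia = 0.2S: 0.2·0.537 = 0.107 in (exactly 220/2047)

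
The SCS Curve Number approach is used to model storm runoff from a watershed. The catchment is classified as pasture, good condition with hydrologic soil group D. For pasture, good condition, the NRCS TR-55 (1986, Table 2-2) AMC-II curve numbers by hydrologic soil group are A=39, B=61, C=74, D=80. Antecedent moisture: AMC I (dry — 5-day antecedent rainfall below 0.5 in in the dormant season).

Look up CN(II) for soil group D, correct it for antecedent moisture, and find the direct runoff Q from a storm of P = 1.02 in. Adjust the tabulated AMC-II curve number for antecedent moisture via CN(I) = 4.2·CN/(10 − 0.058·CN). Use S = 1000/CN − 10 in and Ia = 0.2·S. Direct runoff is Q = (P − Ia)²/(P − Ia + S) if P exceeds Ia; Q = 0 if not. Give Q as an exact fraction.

NRCS table: pasture, good condition, soil group D → CN(II) = 80
Adjust CN=80 to AMC I: 4.2·80/(10 − 0.058·80) → 336 ÷ (134/25) = 4200/67 ≈ 62.687
Max retention: S = 1000/(4200/67) − 10 = 125/21 in (≈ 5.952 in)
Ia = 0.2·(125/21) = 25/21 in ≈ 1.190 in
P = 1.020 ≤ Ia = 1.190 in: entire storm abstracted, Q = 0.

Q = 0 in ≈ 0.000 in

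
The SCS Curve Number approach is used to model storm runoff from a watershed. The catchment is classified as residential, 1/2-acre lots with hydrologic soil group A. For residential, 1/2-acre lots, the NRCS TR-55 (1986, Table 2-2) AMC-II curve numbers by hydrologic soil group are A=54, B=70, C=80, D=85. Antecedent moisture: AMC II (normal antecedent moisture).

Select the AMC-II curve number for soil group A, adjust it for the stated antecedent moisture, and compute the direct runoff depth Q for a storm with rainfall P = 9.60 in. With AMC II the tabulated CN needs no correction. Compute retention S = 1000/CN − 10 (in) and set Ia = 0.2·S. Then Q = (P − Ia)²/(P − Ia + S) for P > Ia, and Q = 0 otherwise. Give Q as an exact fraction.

Q = 284089/74790 in ≈ 3.798 in

NRCS table: residential, 1/2-acre lots, soil group A → CN(II) = 54
AMC II — tabulated CN = 54 applies directly.
S = 1000/54 − 10 = 230/27 in ≈ 8.519 in
Ia = 0.2S: 0.2·8.519 = 1.704 in (exactly 46/27)
Since P=9.600 > Ia=1.704: effective rainfall P−Ia = 1066/135 in
Q = (1066/135)²/((1066/135) + 230/27) = (1136356/18225)/(2216/135) = 284089/74790 in ≈ 3.798 in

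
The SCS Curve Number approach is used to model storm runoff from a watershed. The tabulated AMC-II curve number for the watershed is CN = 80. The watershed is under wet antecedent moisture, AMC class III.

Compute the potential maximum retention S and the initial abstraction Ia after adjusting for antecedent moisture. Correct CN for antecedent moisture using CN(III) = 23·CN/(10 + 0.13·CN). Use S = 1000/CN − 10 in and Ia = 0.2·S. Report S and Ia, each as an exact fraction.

CN(III) from CN(II)=80: (23·80)/(10 + 0.13·80) = 4600/51 ≈ 90.196
Retention S: 1000/CN − 10 with CN=90.196 → S = 25/23 ≈ 1.087 in
Ia = 0.2·(25/23) = 5/23 in ≈ 0.217 in

S = 25/23 in ≈ 1.087 in; Ia = 5/23 in ≈ 0.217 in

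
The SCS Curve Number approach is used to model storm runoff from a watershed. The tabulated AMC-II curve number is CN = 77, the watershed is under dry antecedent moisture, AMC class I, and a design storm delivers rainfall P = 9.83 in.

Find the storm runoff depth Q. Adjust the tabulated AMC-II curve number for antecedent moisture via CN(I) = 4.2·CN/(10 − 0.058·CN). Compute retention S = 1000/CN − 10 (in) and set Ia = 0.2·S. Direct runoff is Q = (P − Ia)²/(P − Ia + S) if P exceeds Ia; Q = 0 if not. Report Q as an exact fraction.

Q = 1848270159121/405787928700 in ≈ 4.555 in

Adjust CN=77 to AMC I: 4.2·77/(10 − 0.058·77) → (1617/5) ÷ (2767/500) = 161700/2767 ≈ 58.439
Retention S: 1000/CN − 10 with CN=58.439 → S = 11500/1617 ≈ 7.112 in
Ia = 0.2·(11500/1617) = 2300/1617 in ≈ 1.422 in
Since P=9.830 > Ia=1.422: effective rainfall P−Ia = 1359511/161700 in
Q: (1359511/161700)² ÷ (2509511/161700) = 1848270159121/405787928700 in (≈ 4.555 in)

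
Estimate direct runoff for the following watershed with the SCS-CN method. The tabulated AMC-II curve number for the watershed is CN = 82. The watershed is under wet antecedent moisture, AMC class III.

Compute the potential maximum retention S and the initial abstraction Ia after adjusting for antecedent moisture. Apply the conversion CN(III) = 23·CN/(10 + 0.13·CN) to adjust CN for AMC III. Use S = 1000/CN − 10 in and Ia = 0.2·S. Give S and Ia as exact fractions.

S = 900/943 in ≈ 0.954 in; Ia = 180/943 in ≈ 0.191 in

Wet (AMC III): CN(III) = 23·82/(10 + 0.13·82) = 1886/(1033/50) = 94300/1033 ≈ 91.288
Max retention: S = 1000/(94300/1033) − 10 = 900/943 in (≈ 0.954 in)
Initial abstraction Ia = S/5 = (900/943)/5 = 180/943 ≈ 0.191 in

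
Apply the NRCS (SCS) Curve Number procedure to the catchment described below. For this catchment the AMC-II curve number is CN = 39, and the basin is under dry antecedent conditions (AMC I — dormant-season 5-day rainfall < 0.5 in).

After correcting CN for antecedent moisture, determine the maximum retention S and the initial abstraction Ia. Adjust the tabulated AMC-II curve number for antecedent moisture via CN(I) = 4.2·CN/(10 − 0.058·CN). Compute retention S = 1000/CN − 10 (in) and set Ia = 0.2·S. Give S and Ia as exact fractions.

S = 30500/819 in ≈ 37.241 in; Ia = 6100/819 in ≈ 7.448 in

Adjust CN=39 to AMC I: 4.2·39/(10 − 0.058·39) → (819/5) ÷ (3869/500) = 81900/3869 ≈ 21.168
Retention S: 1000/CN − 10 with CN=21.168 → S = 30500/819 ≈ 37.241 in
Ia = 0.2·(30500/819) = 6100/819 in ≈ 7.448 in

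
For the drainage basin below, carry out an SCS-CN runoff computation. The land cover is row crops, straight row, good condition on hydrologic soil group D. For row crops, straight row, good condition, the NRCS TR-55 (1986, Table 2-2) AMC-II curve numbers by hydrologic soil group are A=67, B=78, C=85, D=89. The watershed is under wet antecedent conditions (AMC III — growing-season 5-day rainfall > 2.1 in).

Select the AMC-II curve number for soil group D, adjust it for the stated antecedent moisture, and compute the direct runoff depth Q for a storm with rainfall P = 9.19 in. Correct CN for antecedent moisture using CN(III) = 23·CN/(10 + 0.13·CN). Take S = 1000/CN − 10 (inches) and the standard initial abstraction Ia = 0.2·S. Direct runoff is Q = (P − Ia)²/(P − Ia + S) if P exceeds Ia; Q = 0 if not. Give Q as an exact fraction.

Q = 3456598611249/403093807100 in ≈ 8.575 in

NRCS table: row crops, straight row, good condition, soil group D → CN(II) = 89
CN(III) from CN(II)=89: (23·89)/(10 + 0.13·89) = 204700/2157 ≈ 94.900
Retention S: 1000/CN − 10 with CN=94.900 → S = 1100/2047 ≈ 0.537 in
Ia = 0.2S: 0.2·0.537 = 0.107 in (exactly 220/2047)
Since P=9.190 > Ia=0.107: effective rainfall P−Ia = 1859193/204700 in
Runoff Q = (P−Ia)²/(P−Ia+S) = (9.083)²/(9.083+0.537) = 3456598611249/403093807100 ≈ 8.575 in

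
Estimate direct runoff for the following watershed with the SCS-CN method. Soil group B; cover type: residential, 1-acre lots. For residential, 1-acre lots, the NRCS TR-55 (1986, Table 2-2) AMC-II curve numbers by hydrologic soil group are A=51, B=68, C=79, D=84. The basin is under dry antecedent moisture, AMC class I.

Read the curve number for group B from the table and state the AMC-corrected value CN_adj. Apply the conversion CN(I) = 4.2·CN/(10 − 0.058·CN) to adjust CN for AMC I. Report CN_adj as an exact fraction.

NRCS table: residential, 1-acre lots, soil group B → CN(II) = 68
Adjust CN=68 to AMC I: 4.2·68/(10 − 0.058·68) → (1428/5) ÷ (757/125) = 35700/757 ≈ 47.160

CN_adj = 35700/757 ≈ 47.160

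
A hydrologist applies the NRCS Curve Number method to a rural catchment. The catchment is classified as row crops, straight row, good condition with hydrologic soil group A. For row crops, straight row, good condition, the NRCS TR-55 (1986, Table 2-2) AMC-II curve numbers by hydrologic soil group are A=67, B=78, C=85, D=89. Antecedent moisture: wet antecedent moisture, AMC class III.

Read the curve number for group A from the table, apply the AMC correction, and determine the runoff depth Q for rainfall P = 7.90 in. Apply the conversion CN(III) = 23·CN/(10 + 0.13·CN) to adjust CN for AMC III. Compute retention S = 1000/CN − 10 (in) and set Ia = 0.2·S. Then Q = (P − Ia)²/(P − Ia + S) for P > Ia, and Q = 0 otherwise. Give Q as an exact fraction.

Q = 13256989321/2282821990 in ≈ 5.807 in

NRCS table: row crops, straight row, good condition, soil group A → CN(II) = 67
Adjust CN=67 to AMC III: 23·67/(10 + 0.13·67) → 1541 ÷ (1871/100) = 154100/1871 ≈ 82.362
Max retention: S = 1000/(154100/1871) − 10 = 3300/1541 in (≈ 2.141 in)
Ia = 0.2·(3300/1541) = 660/1541 in ≈ 0.428 in
P − Ia = 7.900 − 0.428 = 115139/15410 ≈ 7.472 in (> 0, runoff occurs)
Runoff Q = (P−Ia)²/(P−Ia+S) = (7.472)²/(7.472+2.141) = 13256989321/2282821990 ≈ 5.807 in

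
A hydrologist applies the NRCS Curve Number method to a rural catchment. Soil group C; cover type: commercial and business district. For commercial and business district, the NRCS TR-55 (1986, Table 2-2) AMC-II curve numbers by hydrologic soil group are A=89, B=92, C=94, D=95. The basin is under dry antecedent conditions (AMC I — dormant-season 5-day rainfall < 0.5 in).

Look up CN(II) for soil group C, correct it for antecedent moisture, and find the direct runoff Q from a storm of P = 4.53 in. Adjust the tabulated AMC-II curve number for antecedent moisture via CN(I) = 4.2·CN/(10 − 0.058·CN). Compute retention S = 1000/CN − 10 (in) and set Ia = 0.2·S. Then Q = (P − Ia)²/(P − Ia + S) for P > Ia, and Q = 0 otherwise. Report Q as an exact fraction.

NRCS table: commercial and business district, soil group C → CN(II) = 94
CN(I) from CN(II)=94: (4.2·94)/(10 − 0.058·94) = 32900/379 ≈ 86.807
Retention S: 1000/CN − 10 with CN=86.807 → S = 500/329 ≈ 1.520 in
Ia = 0.2·(500/329) = 100/329 in ≈ 0.304 in
Excess rainfall: 4.530 − 0.304 = 4.226 in; P > Ia so Q > 0
Q = (139037/32900)²/((139037/32900) + 500/329) = (19331287369/1082410000)/(189037/32900) = 19331287369/6219317300 in ≈ 3.108 in

Q = 19331287369/6219317300 in ≈ 3.108 in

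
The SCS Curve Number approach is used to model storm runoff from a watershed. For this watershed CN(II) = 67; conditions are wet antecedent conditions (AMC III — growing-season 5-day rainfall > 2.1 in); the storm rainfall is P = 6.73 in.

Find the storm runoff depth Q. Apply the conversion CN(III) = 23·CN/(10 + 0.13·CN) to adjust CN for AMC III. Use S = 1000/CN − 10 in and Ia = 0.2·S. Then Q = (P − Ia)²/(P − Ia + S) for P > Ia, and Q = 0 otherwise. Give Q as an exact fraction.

CN(III) from CN(II)=67: (23·67)/(10 + 0.13·67) = 154100/1871 ≈ 82.362
Max retention: S = 1000/(154100/1871) − 10 = 3300/1541 in (≈ 2.141 in)
Ia = 0.2S: 0.2·2.141 = 0.428 in (exactly 660/1541)
Excess rainfall: 6.730 − 0.428 = 6.302 in; P > Ia so Q > 0
Q = (971093/154100)²/((971093/154100) + 3300/1541) = (943021614649/23746810000)/(1301093/154100) = 943021614649/200498431300 in ≈ 4.703 in

Q = 943021614649/200498431300 in ≈ 4.703 in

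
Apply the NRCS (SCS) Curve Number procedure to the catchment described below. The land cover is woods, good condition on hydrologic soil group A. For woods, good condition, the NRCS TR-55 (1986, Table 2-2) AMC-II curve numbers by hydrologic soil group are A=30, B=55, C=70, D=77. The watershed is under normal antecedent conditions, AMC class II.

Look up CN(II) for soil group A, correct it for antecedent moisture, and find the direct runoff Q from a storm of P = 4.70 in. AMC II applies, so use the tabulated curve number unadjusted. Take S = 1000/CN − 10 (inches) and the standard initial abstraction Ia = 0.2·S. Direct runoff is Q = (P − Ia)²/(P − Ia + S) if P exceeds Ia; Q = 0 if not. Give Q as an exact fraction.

NRCS table: woods, good condition, soil group A → CN(II) = 30
AMC II — tabulated CN = 30 applies directly.
Retention S: 1000/CN − 10 with CN=30.000 → S = 70/3 ≈ 23.333 in
Initial abstraction Ia = S/5 = (70/3)/5 = 14/3 ≈ 4.667 in
P − Ia = 4.700 − 4.667 = 1/30 ≈ 0.033 in (> 0, runoff occurs)
Q: (1/30)² ÷ (701/30) = 1/21030 in (≈ 0.000 in)

Q = 1/21030 in ≈ 0.000 in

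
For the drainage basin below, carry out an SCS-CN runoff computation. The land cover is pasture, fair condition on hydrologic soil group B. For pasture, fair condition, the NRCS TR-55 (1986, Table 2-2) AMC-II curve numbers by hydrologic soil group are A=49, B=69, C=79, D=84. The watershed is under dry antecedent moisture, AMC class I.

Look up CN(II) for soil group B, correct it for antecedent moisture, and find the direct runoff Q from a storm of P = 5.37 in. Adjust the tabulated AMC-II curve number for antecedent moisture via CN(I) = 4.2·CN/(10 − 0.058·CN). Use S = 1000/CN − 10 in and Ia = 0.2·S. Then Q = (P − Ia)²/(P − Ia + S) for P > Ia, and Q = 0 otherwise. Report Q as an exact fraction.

Q = 219129780769/292424573700 in ≈ 0.749 in

NRCS table: pasture, fair condition, soil group B → CN(II) = 69
Dry (AMC I): CN(I) = 4.2·69/(10 − 0.058·69) = (1449/5)/(2999/500) = 144900/2999 ≈ 48.316
S = 1000/(144900/2999) − 10 = 15500/1449 in ≈ 10.697 in
Initial abstraction Ia = S/5 = (15500/1449)/5 = 3100/1449 ≈ 2.139 in
Excess rainfall: 5.370 − 2.139 = 3.231 in; P > Ia so Q > 0
Q = (468113/144900)²/((468113/144900) + 15500/1449) = (219129780769/20996010000)/(2018113/144900) = 219129780769/292424573700 in ≈ 0.749 in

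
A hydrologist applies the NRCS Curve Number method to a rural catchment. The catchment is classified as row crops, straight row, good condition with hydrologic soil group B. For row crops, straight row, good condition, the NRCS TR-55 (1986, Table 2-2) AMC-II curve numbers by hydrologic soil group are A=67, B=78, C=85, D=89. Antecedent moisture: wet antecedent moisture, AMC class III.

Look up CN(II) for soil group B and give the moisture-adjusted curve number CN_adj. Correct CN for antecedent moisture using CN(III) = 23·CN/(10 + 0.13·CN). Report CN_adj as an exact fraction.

NRCS table: row crops, straight row, good condition, soil group B → CN(II) = 78
Wet (AMC III): CN(III) = 23·78/(10 + 0.13·78) = 1794/(1007/50) = 89700/1007 ≈ 89.076

CN_adj = 89700/1007 ≈ 89.076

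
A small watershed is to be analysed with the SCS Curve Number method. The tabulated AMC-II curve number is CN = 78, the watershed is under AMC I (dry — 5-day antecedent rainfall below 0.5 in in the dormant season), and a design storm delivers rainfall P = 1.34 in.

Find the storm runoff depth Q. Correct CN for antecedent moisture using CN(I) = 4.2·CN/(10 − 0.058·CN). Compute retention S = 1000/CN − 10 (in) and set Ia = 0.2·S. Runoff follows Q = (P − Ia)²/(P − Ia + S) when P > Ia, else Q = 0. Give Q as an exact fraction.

Adjust CN=78 to AMC I: 4.2·78/(10 − 0.058·78) → (1638/5) ÷ (1369/250) = 81900/1369 ≈ 59.825
S = 1000/(81900/1369) − 10 = 5500/819 in ≈ 6.716 in
Initial abstraction Ia = S/5 = (5500/819)/5 = 1100/819 ≈ 1.343 in
P = 1.340 ≤ Ia = 1.343 in: entire storm abstracted, Q = 0.

Q = 0 in ≈ 0.000 in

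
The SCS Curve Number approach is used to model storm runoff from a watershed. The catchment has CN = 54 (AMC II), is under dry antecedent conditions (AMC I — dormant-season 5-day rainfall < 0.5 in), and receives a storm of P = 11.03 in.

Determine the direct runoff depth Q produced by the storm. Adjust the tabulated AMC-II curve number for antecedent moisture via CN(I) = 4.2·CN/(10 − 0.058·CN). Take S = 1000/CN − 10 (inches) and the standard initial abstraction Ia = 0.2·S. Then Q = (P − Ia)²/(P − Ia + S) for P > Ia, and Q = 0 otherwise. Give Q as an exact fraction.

Q = 156341950801/87624236700 in ≈ 1.784 in

Dry (AMC I): CN(I) = 4.2·54/(10 − 0.058·54) = (1134/5)/(1717/250) = 56700/1717 ≈ 33.023
Max retention: S = 1000/(56700/1717) − 10 = 11500/567 in (≈ 20.282 in)
Initial abstraction Ia = S/5 = (11500/567)/5 = 2300/567 ≈ 4.056 in
Since P=11.030 > Ia=4.056: effective rainfall P−Ia = 395401/56700 in
Q: (395401/56700)² ÷ (1545401/56700) = 156341950801/87624236700 in (≈ 1.784 in)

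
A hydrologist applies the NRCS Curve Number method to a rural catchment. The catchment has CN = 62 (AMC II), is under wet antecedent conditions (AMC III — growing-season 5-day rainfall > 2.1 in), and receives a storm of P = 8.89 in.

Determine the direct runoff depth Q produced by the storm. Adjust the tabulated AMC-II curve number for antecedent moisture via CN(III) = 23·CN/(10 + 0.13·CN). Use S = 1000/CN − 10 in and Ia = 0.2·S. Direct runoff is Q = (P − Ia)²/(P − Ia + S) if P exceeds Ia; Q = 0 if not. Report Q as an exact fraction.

Wet (AMC III): CN(III) = 23·62/(10 + 0.13·62) = 1426/(903/50) = 71300/903 ≈ 78.959
Retention S: 1000/CN − 10 with CN=78.959 → S = 1900/713 ≈ 2.665 in
Initial abstraction Ia = S/5 = (1900/713)/5 = 380/713 ≈ 0.533 in
Since P=8.890 > Ia=0.533: effective rainfall P−Ia = 595857/71300 in
Runoff Q = (P−Ia)²/(P−Ia+S) = (8.357)²/(8.357+2.665) = 355045564449/56031604100 ≈ 6.337 in

Q = 355045564449/56031604100 in ≈ 6.337 in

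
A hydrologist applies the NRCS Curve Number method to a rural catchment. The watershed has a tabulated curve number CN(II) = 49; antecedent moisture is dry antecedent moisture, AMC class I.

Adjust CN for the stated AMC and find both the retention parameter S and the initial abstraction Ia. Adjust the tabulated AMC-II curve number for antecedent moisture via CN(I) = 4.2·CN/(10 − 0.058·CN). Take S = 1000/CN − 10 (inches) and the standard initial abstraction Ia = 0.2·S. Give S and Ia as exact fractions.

CN(I) from CN(II)=49: (4.2·49)/(10 − 0.058·49) = 34300/1193 ≈ 28.751
S = 1000/(34300/1193) − 10 = 8500/343 in ≈ 24.781 in
Initial abstraction Ia = S/5 = (8500/343)/5 = 1700/343 ≈ 4.956 in

S = 8500/343 in ≈ 24.781 in; Ia = 1700/343 in ≈ 4.956 in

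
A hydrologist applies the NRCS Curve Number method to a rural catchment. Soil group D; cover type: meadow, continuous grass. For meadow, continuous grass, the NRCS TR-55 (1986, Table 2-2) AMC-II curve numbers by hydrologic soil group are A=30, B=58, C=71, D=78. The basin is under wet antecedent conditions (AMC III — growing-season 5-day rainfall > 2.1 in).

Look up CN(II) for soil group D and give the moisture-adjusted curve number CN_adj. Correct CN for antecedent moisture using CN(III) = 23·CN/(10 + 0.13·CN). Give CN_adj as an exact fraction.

CN_adj = 89700/1007 ≈ 89.076

NRCS table: meadow, continuous grass, soil group D → CN(II) = 78
Wet (AMC III): CN(III) = 23·78/(10 + 0.13·78) = 1794/(1007/50) = 89700/1007 ≈ 89.076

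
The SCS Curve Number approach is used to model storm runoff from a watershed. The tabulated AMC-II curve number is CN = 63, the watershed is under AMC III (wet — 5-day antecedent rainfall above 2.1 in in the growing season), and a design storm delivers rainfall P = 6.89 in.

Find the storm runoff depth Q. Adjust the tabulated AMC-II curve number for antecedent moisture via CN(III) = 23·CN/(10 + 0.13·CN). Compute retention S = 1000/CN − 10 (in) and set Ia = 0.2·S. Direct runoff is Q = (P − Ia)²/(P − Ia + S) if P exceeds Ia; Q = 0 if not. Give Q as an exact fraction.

Wet (AMC III): CN(III) = 23·63/(10 + 0.13·63) = 1449/(1819/100) = 144900/1819 ≈ 79.659
Max retention: S = 1000/(144900/1819) − 10 = 3700/1449 in (≈ 2.553 in)
Ia = 0.2S: 0.2·2.553 = 0.511 in (exactly 740/1449)
P − Ia = 6.890 − 0.511 = 924361/144900 ≈ 6.379 in (> 0, runoff occurs)
Runoff Q = (P−Ia)²/(P−Ia+S) = (6.379)²/(6.379+2.553) = 854443258321/187552908900 ≈ 4.556 in

Q = 854443258321/187552908900 in ≈ 4.556 in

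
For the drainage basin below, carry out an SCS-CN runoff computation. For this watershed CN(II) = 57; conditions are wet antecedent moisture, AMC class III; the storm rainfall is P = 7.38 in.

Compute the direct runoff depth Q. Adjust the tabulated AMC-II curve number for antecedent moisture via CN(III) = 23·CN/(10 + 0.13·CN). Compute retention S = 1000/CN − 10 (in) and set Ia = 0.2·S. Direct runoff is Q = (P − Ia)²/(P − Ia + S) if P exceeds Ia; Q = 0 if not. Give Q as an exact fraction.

Q = 194268496081/42985002450 in ≈ 4.519 in

CN(III) from CN(II)=57: (23·57)/(10 + 0.13·57) = 131100/1741 ≈ 75.302
Retention S: 1000/CN − 10 with CN=75.302 → S = 4300/1311 ≈ 3.280 in
Ia = 0.2·(4300/1311) = 860/1311 in ≈ 0.656 in
Excess rainfall: 7.380 − 0.656 = 6.724 in; P > Ia so Q > 0
Runoff Q = (P−Ia)²/(P−Ia+S) = (6.724)²/(6.724+3.280) = 194268496081/42985002450 ≈ 4.519 in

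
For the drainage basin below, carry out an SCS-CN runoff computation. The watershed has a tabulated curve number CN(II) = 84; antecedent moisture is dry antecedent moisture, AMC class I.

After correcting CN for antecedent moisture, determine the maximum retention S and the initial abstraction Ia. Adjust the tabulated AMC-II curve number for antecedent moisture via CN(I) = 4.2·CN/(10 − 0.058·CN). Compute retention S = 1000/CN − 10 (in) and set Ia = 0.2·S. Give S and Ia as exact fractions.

S = 2000/441 in ≈ 4.535 in; Ia = 400/441 in ≈ 0.907 in

Dry (AMC I): CN(I) = 4.2·84/(10 − 0.058·84) = (1764/5)/(641/125) = 44100/641 ≈ 68.799
Max retention: S = 1000/(44100/641) − 10 = 2000/441 in (≈ 4.535 in)
Ia = 0.2·(2000/441) = 400/441 in ≈ 0.907 in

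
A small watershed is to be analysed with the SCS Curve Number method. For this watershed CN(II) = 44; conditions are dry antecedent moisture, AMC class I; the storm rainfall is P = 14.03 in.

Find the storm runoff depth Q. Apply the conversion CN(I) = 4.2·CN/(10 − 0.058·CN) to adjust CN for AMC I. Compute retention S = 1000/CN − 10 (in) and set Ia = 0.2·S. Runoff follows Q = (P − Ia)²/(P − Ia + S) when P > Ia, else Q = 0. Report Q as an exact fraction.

Q = 691637401/416786700 in ≈ 1.659 in

CN(I) from CN(II)=44: (4.2·44)/(10 − 0.058·44) = 3300/133 ≈ 24.812
Max retention: S = 1000/(3300/133) − 10 = 1000/33 in (≈ 30.303 in)
Initial abstraction Ia = S/5 = (1000/33)/5 = 200/33 ≈ 6.061 in
Excess rainfall: 14.030 − 6.061 = 7.969 in; P > Ia so Q > 0
Q: (26299/3300)² ÷ (126299/3300) = 691637401/416786700 in (≈ 1.659 in)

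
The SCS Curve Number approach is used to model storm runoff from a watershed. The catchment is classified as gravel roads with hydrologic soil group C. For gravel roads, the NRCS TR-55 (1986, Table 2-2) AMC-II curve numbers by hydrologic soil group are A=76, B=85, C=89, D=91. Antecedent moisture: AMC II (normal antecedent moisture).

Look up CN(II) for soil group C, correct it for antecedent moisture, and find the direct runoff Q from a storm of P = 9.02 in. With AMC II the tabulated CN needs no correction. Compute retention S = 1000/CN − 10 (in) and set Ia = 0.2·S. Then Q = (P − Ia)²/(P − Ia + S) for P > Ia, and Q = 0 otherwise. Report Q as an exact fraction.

NRCS table: gravel roads, soil group C → CN(II) = 89
CN(II) = 89; AMC II needs no correction.
S = 1000/89 − 10 = 110/89 in ≈ 1.236 in
Ia = 0.2·(110/89) = 22/89 in ≈ 0.247 in
Excess rainfall: 9.020 − 0.247 = 8.773 in; P > Ia so Q > 0
Q = (39039/4450)²/((39039/4450) + 110/89) = (1524043521/19802500)/(44539/4450) = 138549411/18018050 in ≈ 7.689 in

Q = 138549411/18018050 in ≈ 7.689 in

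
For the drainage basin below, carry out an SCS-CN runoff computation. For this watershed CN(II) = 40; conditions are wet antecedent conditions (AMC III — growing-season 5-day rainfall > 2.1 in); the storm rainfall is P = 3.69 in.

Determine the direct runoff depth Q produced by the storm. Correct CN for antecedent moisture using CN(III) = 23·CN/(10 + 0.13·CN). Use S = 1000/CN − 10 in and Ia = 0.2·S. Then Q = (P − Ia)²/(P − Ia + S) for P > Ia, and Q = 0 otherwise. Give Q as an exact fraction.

Q = 10035723/15706700 in ≈ 0.639 in

Adjust CN=40 to AMC III: 23·40/(10 + 0.13·40) → 920 ÷ (76/5) = 1150/19 ≈ 60.526
Retention S: 1000/CN − 10 with CN=60.526 → S = 150/23 ≈ 6.522 in
Ia = 0.2S: 0.2·6.522 = 1.304 in (exactly 30/23)
P − Ia = 3.690 − 1.304 = 5487/2300 ≈ 2.386 in (> 0, runoff occurs)
Runoff Q = (P−Ia)²/(P−Ia+S) = (2.386)²/(2.386+6.522) = 10035723/15706700 ≈ 0.639 in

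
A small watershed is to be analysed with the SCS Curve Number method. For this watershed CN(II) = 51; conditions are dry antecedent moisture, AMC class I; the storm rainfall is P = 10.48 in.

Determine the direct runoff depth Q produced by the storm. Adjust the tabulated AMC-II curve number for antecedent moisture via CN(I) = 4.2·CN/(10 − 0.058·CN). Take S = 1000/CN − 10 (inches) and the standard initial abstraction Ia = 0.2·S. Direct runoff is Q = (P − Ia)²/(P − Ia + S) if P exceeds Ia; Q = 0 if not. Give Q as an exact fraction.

Dry (AMC I): CN(I) = 4.2·51/(10 − 0.058·51) = (1071/5)/(3521/500) = 15300/503 ≈ 30.417
Retention S: 1000/CN − 10 with CN=30.417 → S = 3500/153 ≈ 22.876 in
Ia = 0.2·(3500/153) = 700/153 in ≈ 4.575 in
P − Ia = 10.480 − 4.575 = 22586/3825 ≈ 5.905 in (> 0, runoff occurs)
Q = (22586/3825)²/((22586/3825) + 3500/153) = (510127396/14630625)/(110086/3825) = 255063698/210539475 in ≈ 1.211 in

Q = 255063698/210539475 in ≈ 1.211 in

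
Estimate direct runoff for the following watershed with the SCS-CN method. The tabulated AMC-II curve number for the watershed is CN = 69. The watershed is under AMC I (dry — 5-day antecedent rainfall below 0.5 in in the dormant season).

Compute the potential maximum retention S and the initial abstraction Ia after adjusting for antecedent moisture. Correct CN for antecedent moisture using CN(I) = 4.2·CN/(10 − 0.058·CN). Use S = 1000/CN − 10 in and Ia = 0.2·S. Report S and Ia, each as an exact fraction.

Adjust CN=69 to AMC I: 4.2·69/(10 − 0.058·69) → (1449/5) ÷ (2999/500) = 144900/2999 ≈ 48.316
Max retention: S = 1000/(144900/2999) − 10 = 15500/1449 in (≈ 10.697 in)
Ia = 0.2S: 0.2·10.697 = 2.139 in (exactly 3100/1449)

S = 15500/1449 in ≈ 10.697 in; Ia = 3100/1449 in ≈ 2.139 in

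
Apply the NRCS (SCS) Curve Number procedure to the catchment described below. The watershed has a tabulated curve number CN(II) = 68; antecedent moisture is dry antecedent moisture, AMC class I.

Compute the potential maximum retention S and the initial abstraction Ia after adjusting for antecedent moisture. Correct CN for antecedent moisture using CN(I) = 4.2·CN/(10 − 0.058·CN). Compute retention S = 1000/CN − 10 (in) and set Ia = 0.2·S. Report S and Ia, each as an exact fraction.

CN(I) from CN(II)=68: (4.2·68)/(10 − 0.058·68) = 35700/757 ≈ 47.160
S = 1000/(35700/757) − 10 = 4000/357 in ≈ 11.204 in
Initial abstraction Ia = S/5 = (4000/357)/5 = 800/357 ≈ 2.241 in

S = 4000/357 in ≈ 11.204 in; Ia = 800/357 in ≈ 2.241 in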